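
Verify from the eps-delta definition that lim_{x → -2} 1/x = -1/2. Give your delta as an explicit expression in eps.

delta = min(1, 2eps)

Let eps > 0. We seek delta > 0 such that 0 < |x + 2| < delta implies |1/x + 1/2| < eps.
|1/x + 1/2| = |-2 − x|/(2·|x|) = |x + 2|/(2|x|).
Restrict delta ≤ 1. Then |x + 2| < 1 gives |x| > 1, so 2|x| > 2.
Then |1/x + 1/2| < |x + 2|/2, which is < eps when |x + 2| < 2eps.
Take delta = min(1, 2eps). Then 0 < |x + 2| < delta gives both |x + 2| < 1 and |x + 2| < 2eps, so |1/x + 1/2| < eps.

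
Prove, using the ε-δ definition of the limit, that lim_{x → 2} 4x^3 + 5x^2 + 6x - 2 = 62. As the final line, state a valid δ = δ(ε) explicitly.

Suppose ε > 0. We want δ > 0 such that 0 < |x − 2| < δ implies |(4x^3 + 5x^2 + 6x - 2) − 62| < ε.
(4x^3 + 5x^2 + 6x - 2) − 62 = 4x^3 + 5x^2 + 6x - 64 = (x − 2)(4x^2 + 13x + 32).
So |(4x^3 + 5x^2 + 6x - 2) − 62| = |x − 2|·|4x^2 + 13x + 32|.
Assume first that |x − 2| < 1, so |x| < 3. Then |4x^2 + 13x + 32| ≤ 4·3^2 + 13·3 + 32 = 107.
Hence |(4x^3 + 5x^2 + 6x - 2) − 62| ≤ 107|x − 2| < ε provided |x − 2| < ε/107.
Take δ = min(1, ε/107). Then 0 < |x − 2| < δ gives both |x − 2| < 1 and |x − 2| < ε/107, so |(4x^3 + 5x^2 + 6x - 2) − 62| < ε.

δ = min(1, ε/107)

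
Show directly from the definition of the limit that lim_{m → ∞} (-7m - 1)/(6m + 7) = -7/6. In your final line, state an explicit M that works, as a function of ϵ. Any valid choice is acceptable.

M = (43/36)/ϵ

Suppose ϵ > 0. For m ≥ 1, |(-7m - 1)/(6m + 7) + 7/6| = |43|/(6(6m + 7)) = 43/(6(6m + 7)).
Since 6m + 7 ≥ 6m for m ≥ 1, this is ≤ 43/(6·6m) = (43/36)/m.
So |(-7m - 1)/(6m + 7) + 7/6| < ϵ whenever m > (43/36)/ϵ.
Take M = (43/36)/ϵ. If m > M then |(-7m - 1)/(6m + 7) + 7/6| ≤ (43/36)/m < ϵ.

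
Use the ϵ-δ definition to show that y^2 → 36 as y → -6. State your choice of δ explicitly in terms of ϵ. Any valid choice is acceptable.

Let ϵ > 0 be given. We seek δ > 0 with 0 < |y + 6| < δ ⇒ |y^2 − 36| < ϵ.
Factor: y^2 − 36 = (y + 6)(y - 6), so |y^2 − 36| = |y + 6|·|y - 6|.
Restrict δ ≤ 1. Then |y + 6| < 1 gives |y| < 7, so by the triangle inequality |y - 6| ≤ 7 + 6 = 13.
Hence |y^2 − 36| ≤ 13|y + 6|, which is < ϵ once |y + 6| < ϵ/13.
Take δ = min(1, ϵ/13). If 0 < |y + 6| < δ then both bounds hold and |y^2 − 36| ≤ 13|y + 6| < 13·(ϵ/13) = ϵ.

δ = min(1, ϵ/13)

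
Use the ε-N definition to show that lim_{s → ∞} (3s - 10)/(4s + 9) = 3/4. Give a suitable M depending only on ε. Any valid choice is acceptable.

M = (67/16)/ε

Suppose ε > 0. We seek M > 0 such that s > M implies |(3s - 10)/(4s + 9) − (3/4)| < ε.
(3s - 10)/(4s + 9) − (3/4) = (4(3s - 10) − 3(4s + 9)) / (4(4s + 9)) = -67/(4(4s + 9)).
For s > 0 we have 4s + 9 > 4s, so |(3s - 10)/(4s + 9) − (3/4)| = 67/(4(4s + 9)) < 67/(4·4s) = (67/16)/s.
Thus |(3s - 10)/(4s + 9) − (3/4)| < ε whenever s > (67/16)/ε.
Take M = (67/16)/ε. If s > M then |(3s - 10)/(4s + 9) − (3/4)| < (67/16)/s < ε.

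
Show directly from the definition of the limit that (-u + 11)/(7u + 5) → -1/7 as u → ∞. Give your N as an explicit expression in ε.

Suppose ε > 0. We seek N > 0 such that u > N implies |(-u + 11)/(7u + 5) + 1/7| < ε.
(-u + 11)/(7u + 5) + 1/7 = (7(-u + 11) − (-1)(7u + 5)) / (7(7u + 5)) = 82/(7(7u + 5)).
For u > 0 we have 7u + 5 > 7u, so |(-u + 11)/(7u + 5) + 1/7| = 82/(7(7u + 5)) < 82/(7·7u) = (82/49)/u.
Thus |(-u + 11)/(7u + 5) + 1/7| < ε whenever u > (82/49)/ε.
Take N = (82/49)/ε. If u > N then |(-u + 11)/(7u + 5) + 1/7| < (82/49)/u < ε.

N = (82/49)/ε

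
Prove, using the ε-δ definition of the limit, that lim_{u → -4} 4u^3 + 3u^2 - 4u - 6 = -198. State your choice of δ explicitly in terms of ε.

Let ε > 0 be given. We want δ > 0 such that 0 < |u + 4| < δ implies |(4u^3 + 3u^2 - 4u - 6) + 198| < ε.
(4u^3 + 3u^2 - 4u - 6) + 198 = 4u^3 + 3u^2 - 4u + 192 = (u + 4)(4u^2 - 13u + 48).
So |(4u^3 + 3u^2 - 4u - 6) + 198| = |u + 4|·|4u^2 - 13u + 48|.
Assume first that |u + 4| < 1, so |u| < 5. Then |4u^2 - 13u + 48| ≤ 4·5^2 + 13·5 + 48 = 213.
Hence |(4u^3 + 3u^2 - 4u - 6) + 198| ≤ 213|u + 4| < ε provided |u + 4| < ε/213.
Choosing δ = min(1, ε/213) ensures both conditions, hence |(4u^3 + 3u^2 - 4u - 6) + 198| < ε.

δ = min(1, ε/213)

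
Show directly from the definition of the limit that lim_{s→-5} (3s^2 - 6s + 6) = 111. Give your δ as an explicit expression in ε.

δ = min(1, ε/39)

Fix ε > 0. We want δ > 0 such that 0 < |s + 5| < δ implies |(3s^2 - 6s + 6) − 111| < ε.
(3s^2 - 6s + 6) − 111 = 3s^2 - 6s - 105 = (s + 5)(3s - 21).
So |(3s^2 - 6s + 6) − 111| = |s + 5|·|3s - 21|.
Require δ ≤ 1. Then |s + 5| < 1 gives |s| < 6, and by the triangle inequality |3s - 21| ≤ 3·6 + 21 = 39.
Hence |(3s^2 - 6s + 6) − 111| ≤ 39|s + 5| < ε provided |s + 5| < ε/39.
Take δ = min(1, ε/39). Then 0 < |s + 5| < δ gives both |s + 5| < 1 and |s + 5| < ε/39, so |(3s^2 - 6s + 6) − 111| < ε.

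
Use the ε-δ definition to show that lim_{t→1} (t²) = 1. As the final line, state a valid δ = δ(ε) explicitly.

δ = min(1, ε/3)

Let ε > 0. We seek δ > 0 with 0 < |t − 1| < δ ⇒ |t² − 1| < ε.
Factor: t² − 1 = (t − 1)(t + 1), so |t² − 1| = |t − 1|·|t + 1|.
Restrict δ ≤ 1. Then |t − 1| < 1 gives |t| < 2, so by the triangle inequality |t + 1| ≤ 2 + 1 = 3.
Hence |t² − 1| ≤ 3|t − 1|, which is < ε once |t − 1| < ε/3.
Take δ = min(1, ε/3). If 0 < |t − 1| < δ then both bounds hold and |t² − 1| ≤ 3|t − 1| < 3·(ε/3) = ε.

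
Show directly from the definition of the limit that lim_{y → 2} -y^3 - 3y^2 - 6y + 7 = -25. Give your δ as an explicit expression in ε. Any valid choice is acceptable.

Let ε > 0 be given. We want δ > 0 such that 0 < |y − 2| < δ implies |(-y^3 - 3y^2 - 6y + 7) + 25| < ε.
(-y^3 - 3y^2 - 6y + 7) + 25 = -y^3 - 3y^2 - 6y + 32 = (y − 2)(-y^2 - 5y - 16).
So |(-y^3 - 3y^2 - 6y + 7) + 25| = |y − 2|·|-y^2 - 5y - 16|.
Assume first that |y − 2| < 1, so |y| < 3. Then |-y^2 - 5y - 16| ≤ 3^2 + 5·3 + 16 = 40.
Hence |(-y^3 - 3y^2 - 6y + 7) + 25| ≤ 40|y − 2| < ε provided |y − 2| < ε/40.
Choosing δ = min(1, ε/40) ensures both conditions, hence |(-y^3 - 3y^2 - 6y + 7) + 25| < ε.

δ = min(1, ε/40)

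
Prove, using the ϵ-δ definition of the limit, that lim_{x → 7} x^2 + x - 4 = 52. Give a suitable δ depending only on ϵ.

δ = min(2, ϵ/17)

Let ϵ > 0 be given. We want δ > 0 such that 0 < |x − 7| < δ implies |(x^2 + x - 4) − 52| < ϵ.
(x^2 + x - 4) − 52 = x^2 + x - 56 = (x − 7)(x + 8).
So |(x^2 + x - 4) − 52| = |x − 7|·|x + 8|.
Assume first that |x − 7| < 2, so |x| < 9. Then |x + 8| ≤ 9 + 8 = 17.
Hence |(x^2 + x - 4) − 52| ≤ 17|x − 7| < ϵ provided |x − 7| < ϵ/17.
Take δ = min(2, ϵ/17). Then 0 < |x − 7| < δ gives both |x − 7| < 2 and |x − 7| < ϵ/17, so |(x^2 + x - 4) − 52| < ϵ.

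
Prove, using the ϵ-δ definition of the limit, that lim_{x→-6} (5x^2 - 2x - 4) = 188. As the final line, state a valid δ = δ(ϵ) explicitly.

δ = min(1, ϵ/67)

Fix ϵ > 0. We want δ > 0 such that 0 < |x + 6| < δ implies |(5x^2 - 2x - 4) − 188| < ϵ.
(5x^2 - 2x - 4) − 188 = 5x^2 - 2x - 192 = (x + 6)(5x - 32).
So |(5x^2 - 2x - 4) − 188| = |x + 6|·|5x - 32|.
Assume first that |x + 6| < 1, so |x| < 7. Then |5x - 32| ≤ 5·7 + 32 = 67.
Hence |(5x^2 - 2x - 4) − 188| ≤ 67|x + 6| < ϵ provided |x + 6| < ϵ/67.
Take δ = min(1, ϵ/67). Then 0 < |x + 6| < δ gives both |x + 6| < 1 and |x + 6| < ϵ/67, so |(5x^2 - 2x - 4) − 188| < ϵ.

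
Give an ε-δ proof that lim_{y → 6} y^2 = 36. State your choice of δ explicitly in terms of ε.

δ = min(1, ε/13)

Let ε > 0. We seek δ > 0 with 0 < |y − 6| < δ ⇒ |y^2 − 36| < ε.
Factor: y^2 − 36 = (y − 6)(y + 6), so |y^2 − 36| = |y − 6|·|y + 6|.
Impose δ ≤ 1 so that |y| < 7; then |y + 6| ≤ 13.
Hence |y^2 − 36| ≤ 13|y − 6|, which is < ε once |y − 6| < ε/13.
Take δ = min(1, ε/13). If 0 < |y − 6| < δ then both bounds hold and |y^2 − 36| ≤ 13|y − 6| < 13·(ε/13) = ε.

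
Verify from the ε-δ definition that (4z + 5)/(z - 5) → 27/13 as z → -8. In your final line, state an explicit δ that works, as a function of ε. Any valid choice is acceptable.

δ = min(13/2, (169/50)ε)

Suppose ε > 0. We want δ > 0 with 0 < |z + 8| < δ ⇒ |(4z + 5)/(z - 5) − (27/13)| < ε.
Combining over a common denominator, (4z + 5)/(z - 5) − (27/13) = [(4z + 5)·(-13) − (-27)·(z - 5)] / [(-13)·(z - 5)] = -25(z + 8) / ((-13)(z - 5)).
So |(4z + 5)/(z - 5) − (27/13)| = 25|z + 8| / (13·|z − 5|).
Restrict δ ≤ 13/2. Then |z + 8| < 13/2 gives |z − 5| = |(z + 8) + (-13)| ≥ 13 − 13/2 = 13/2.
Hence |(4z + 5)/(z - 5) − (27/13)| < 25|z + 8|/(13·(13/2)) = (50/169)|z + 8|, which is < ε once |z + 8| < (169/50)ε.
Take δ = min(13/2, (169/50)ε). Then 0 < |z + 8| < δ forces both bounds, so |(4z + 5)/(z - 5) − (27/13)| < ε.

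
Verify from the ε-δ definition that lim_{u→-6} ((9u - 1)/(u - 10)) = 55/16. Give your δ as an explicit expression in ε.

Let ε > 0 be given. We want δ > 0 with 0 < |u + 6| < δ ⇒ |(9u - 1)/(u - 10) − (55/16)| < ε.
Combining over a common denominator, (9u - 1)/(u - 10) − (55/16) = [(9u - 1)·(-16) − (-55)·(u - 10)] / [(-16)·(u - 10)] = -89(u + 6) / ((-16)(u - 10)).
So |(9u - 1)/(u - 10) − (55/16)| = 89|u + 6| / (16·|u − 10|).
Restrict δ ≤ 8. Then |u + 6| < 8 gives |u − 10| = |(u + 6) + (-16)| ≥ 16 − 8 = 8.
Hence |(9u - 1)/(u - 10) − (55/16)| < 89|u + 6|/(16·8) = (89/128)|u + 6|, which is < ε once |u + 6| < (128/89)ε.
Take δ = min(8, (128/89)ε). Then 0 < |u + 6| < δ forces both bounds, so |(9u - 1)/(u - 10) − (55/16)| < ε.

δ = min(8, (128/89)ε)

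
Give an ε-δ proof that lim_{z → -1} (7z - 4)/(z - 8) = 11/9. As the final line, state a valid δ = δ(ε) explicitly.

δ = min(9/2, (81/104)ε)

Fix ε > 0. We want δ > 0 with 0 < |z + 1| < δ ⇒ |(7z - 4)/(z - 8) − (11/9)| < ε.
Combining over a common denominator, (7z - 4)/(z - 8) − (11/9) = [(7z - 4)·(-9) − (-11)·(z - 8)] / [(-9)·(z - 8)] = -52(z + 1) / ((-9)(z - 8)).
So |(7z - 4)/(z - 8) − (11/9)| = 52|z + 1| / (9·|z − 8|).
Restrict δ ≤ 9/2. Then |z + 1| < 9/2 gives |z − 8| = |(z + 1) + (-9)| ≥ 9 − 9/2 = 9/2.
Hence |(7z - 4)/(z - 8) − (11/9)| < 52|z + 1|/(9·(9/2)) = (104/81)|z + 1|, which is < ε once |z + 1| < (81/104)ε.
Take δ = min(9/2, (81/104)ε). Then 0 < |z + 1| < δ forces both bounds, so |(7z - 4)/(z - 8) − (11/9)| < ε.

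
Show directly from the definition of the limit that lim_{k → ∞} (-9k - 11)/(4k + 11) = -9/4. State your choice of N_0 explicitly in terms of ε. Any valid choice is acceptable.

N_0 = (55/16)/ε

Let ε > 0 be given. For k ≥ 1, |(-9k - 11)/(4k + 11) + 9/4| = |55|/(4(4k + 11)) = 55/(4(4k + 11)).
Since 4k + 11 ≥ 4k for k ≥ 1, this is ≤ 55/(4·4k) = (55/16)/k.
So |(-9k - 11)/(4k + 11) + 9/4| < ε whenever k > (55/16)/ε.
Take N_0 = (55/16)/ε. If k > N_0 then |(-9k - 11)/(4k + 11) + 9/4| ≤ (55/16)/k < ε.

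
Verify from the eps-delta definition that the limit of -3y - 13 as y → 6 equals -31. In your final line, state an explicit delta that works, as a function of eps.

delta = eps/3

Let eps > 0 be given. We need delta > 0 so that 0 < |y − 6| < delta implies |(-3y - 13) + 31| < eps.
|(-3y - 13) + 31| = |-3y + 18| = 3|y − 6|.
Thus it suffices that |y − 6| < eps/3.
Choosing delta = eps/3 gives |(-3y - 13) + 31| = 3|y − 6| < eps whenever |y − 6| < delta.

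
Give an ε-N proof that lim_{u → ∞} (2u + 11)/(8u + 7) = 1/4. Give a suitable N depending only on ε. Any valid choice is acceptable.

Fix ε > 0. We seek N > 0 such that u > N implies |(2u + 11)/(8u + 7) − (1/4)| < ε.
(2u + 11)/(8u + 7) − (1/4) = (8(2u + 11) − 2(8u + 7)) / (8(8u + 7)) = 74/(8(8u + 7)).
For u > 0 we have 8u + 7 > 8u, so |(2u + 11)/(8u + 7) − (1/4)| = 74/(8(8u + 7)) < 74/(8·8u) = (37/32)/u.
Thus |(2u + 11)/(8u + 7) − (1/4)| < ε whenever u > (37/32)/ε.
Take N = (37/32)/ε. If u > N then |(2u + 11)/(8u + 7) − (1/4)| < (37/32)/u < ε.

N = (37/32)/ε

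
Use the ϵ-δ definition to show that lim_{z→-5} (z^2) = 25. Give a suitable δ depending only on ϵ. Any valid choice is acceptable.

Let ϵ > 0. We seek δ > 0 with 0 < |z + 5| < δ ⇒ |z^2 − 25| < ϵ.
Factor: z^2 − 25 = (z + 5)(z - 5), so |z^2 − 25| = |z + 5|·|z - 5|.
Impose δ ≤ 1 so that |z| < 6; then |z - 5| ≤ 11.
Hence |z^2 − 25| ≤ 11|z + 5|, which is < ϵ once |z + 5| < ϵ/11.
Take δ = min(1, ϵ/11). If 0 < |z + 5| < δ then both bounds hold and |z^2 − 25| ≤ 11|z + 5| < 11·(ϵ/11) = ϵ.

δ = min(1, ϵ/11)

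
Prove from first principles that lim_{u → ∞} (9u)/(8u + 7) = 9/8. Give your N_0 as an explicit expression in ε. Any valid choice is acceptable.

Suppose ε > 0. We seek N_0 > 0 such that u > N_0 implies |(9u)/(8u + 7) − (9/8)| < ε.
(9u)/(8u + 7) − (9/8) = (8(9u) − 9(8u + 7)) / (8(8u + 7)) = -63/(8(8u + 7)).
For u > 0 we have 8u + 7 > 8u, so |(9u)/(8u + 7) − (9/8)| = 63/(8(8u + 7)) < 63/(8·8u) = (63/64)/u.
Thus |(9u)/(8u + 7) − (9/8)| < ε whenever u > (63/64)/ε.
Take N_0 = (63/64)/ε. If u > N_0 then |(9u)/(8u + 7) − (9/8)| < (63/64)/u < ε.

N_0 = (63/64)/ε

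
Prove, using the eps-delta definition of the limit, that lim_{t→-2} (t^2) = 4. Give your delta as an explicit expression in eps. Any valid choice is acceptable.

delta = min(1, eps/5)

Suppose eps > 0. We seek delta > 0 with 0 < |t + 2| < delta ⇒ |t^2 − 4| < eps.
Factor: t^2 − 4 = (t + 2)(t - 2), so |t^2 − 4| = |t + 2|·|t - 2|.
Restrict delta ≤ 1. Then |t + 2| < 1 gives |t| < 3, so by the triangle inequality |t - 2| ≤ 3 + 2 = 5.
Hence |t^2 − 4| ≤ 5|t + 2|, which is < eps once |t + 2| < eps/5.
Take delta = min(1, eps/5). If 0 < |t + 2| < delta then both bounds hold and |t^2 − 4| ≤ 5|t + 2| < 5·(eps/5) = eps.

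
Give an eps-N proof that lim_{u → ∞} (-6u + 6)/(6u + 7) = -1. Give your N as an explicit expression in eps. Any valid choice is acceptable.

Let eps > 0. We seek N > 0 such that u > N implies |(-6u + 6)/(6u + 7) + 1| < eps.
(-6u + 6)/(6u + 7) + 1 = (6(-6u + 6) − (-6)(6u + 7)) / (6(6u + 7)) = 78/(6(6u + 7)).
For u > 0 we have 6u + 7 > 6u, so |(-6u + 6)/(6u + 7) + 1| = 78/(6(6u + 7)) < 78/(6·6u) = (13/6)/u.
Thus |(-6u + 6)/(6u + 7) + 1| < eps whenever u > (13/6)/eps.
Take N = (13/6)/eps. If u > N then |(-6u + 6)/(6u + 7) + 1| < (13/6)/u < eps.

N = (13/6)/eps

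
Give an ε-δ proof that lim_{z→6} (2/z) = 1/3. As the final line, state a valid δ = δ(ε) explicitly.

δ = min(3, 9ε)

Fix ε > 0. We seek δ > 0 such that 0 < |z − 6| < δ implies |2/z − (1/3)| < ε.
|2/z − (1/3)| = 2·|6 − z|/(6·|z|) = 2|z − 6|/(6|z|).
Restrict δ ≤ 3. Then |z − 6| < 3 gives |z| > 3, so 6|z| > 18.
Then |2/z − (1/3)| < 2|z − 6|/18, which is < ε when |z − 6| < 9ε.
Take δ = min(3, 9ε). Then 0 < |z − 6| < δ gives both |z − 6| < 3 and |z − 6| < 9ε, so |2/z − (1/3)| < ε.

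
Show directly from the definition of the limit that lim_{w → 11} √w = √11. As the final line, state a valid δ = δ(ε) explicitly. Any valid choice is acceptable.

δ = min(11, √11·ε)

Let ε > 0. We want δ > 0 such that 0 < |w − 11| < δ implies |√w − √11| < ε.
Multiplying by the conjugate, |√w − √11| = |w − 11|/(√w + √11).
Restrict δ ≤ 11 so that |w − 11| < 11 forces w > 0, and then √w + √11 > √11.
Hence |√w − √11| < |w − 11|/√11, which is < ε once |w − 11| < √11·ε.
Take δ = min(11, √11·ε). If 0 < |w − 11| < δ then w > 0 and |√w − √11| < |w − 11|/√11 < ε.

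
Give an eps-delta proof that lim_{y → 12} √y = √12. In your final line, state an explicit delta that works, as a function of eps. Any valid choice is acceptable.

Let eps > 0. We want delta > 0 such that 0 < |y − 12| < delta implies |√y − √12| < eps.
Rationalise: √y − √12 = (y − 12)/(√y + √12), so |√y − √12| = |y − 12|/(√y + √12).
Restrict delta ≤ 12 so that |y − 12| < 12 forces y > 0, and then √y + √12 > √12.
Hence |√y − √12| < |y − 12|/√12, which is < eps once |y − 12| < √12·eps.
Take delta = min(12, √12·eps). If 0 < |y − 12| < delta then y > 0 and |√y − √12| < |y − 12|/√12 < eps.

delta = min(12, √12·eps)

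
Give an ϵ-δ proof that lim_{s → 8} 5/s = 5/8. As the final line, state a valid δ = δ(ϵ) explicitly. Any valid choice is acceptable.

δ = min(4, (32/5)ϵ)

Fix ϵ > 0. We seek δ > 0 such that 0 < |s − 8| < δ implies |5/s − (5/8)| < ϵ.
|5/s − (5/8)| = 5·|8 − s|/(8·|s|) = 5|s − 8|/(8|s|).
Restrict δ ≤ 4. Then |s − 8| < 4 gives |s| > 4, so 8|s| > 32.
Then |5/s − (5/8)| < 5|s − 8|/32, which is < ϵ when |s − 8| < (32/5)ϵ.
Take δ = min(4, (32/5)ϵ). Then 0 < |s − 8| < δ gives both |s − 8| < 4 and |s − 8| < (32/5)ϵ, so |5/s − (5/8)| < ϵ.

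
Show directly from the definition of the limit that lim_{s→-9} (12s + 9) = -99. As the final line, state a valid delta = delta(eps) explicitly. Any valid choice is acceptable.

delta = eps/12

Let eps > 0 be given. We need delta > 0 so that 0 < |s + 9| < delta implies |(12s + 9) + 99| < eps.
|(12s + 9) + 99| = |12s + 108| = 12|s + 9|.
Thus it suffices that |s + 9| < eps/12.
Choosing delta = eps/12 gives |(12s + 9) + 99| = 12|s + 9| < eps whenever |s + 9| < delta.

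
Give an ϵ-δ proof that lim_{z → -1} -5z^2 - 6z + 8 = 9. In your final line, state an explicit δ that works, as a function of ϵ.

δ = min(2, ϵ/16)

Suppose ϵ > 0. We want δ > 0 such that 0 < |z + 1| < δ implies |(-5z^2 - 6z + 8) − 9| < ϵ.
(-5z^2 - 6z + 8) − 9 = -5z^2 - 6z - 1 = (z + 1)(-5z - 1).
So |(-5z^2 - 6z + 8) − 9| = |z + 1|·|-5z - 1|.
Require δ ≤ 2. Then |z + 1| < 2 gives |z| < 3, and by the triangle inequality |-5z - 1| ≤ 5·3 + 1 = 16.
Hence |(-5z^2 - 6z + 8) − 9| ≤ 16|z + 1| < ϵ provided |z + 1| < ϵ/16.
Take δ = min(2, ϵ/16). Then 0 < |z + 1| < δ gives both |z + 1| < 2 and |z + 1| < ϵ/16, so |(-5z^2 - 6z + 8) − 9| < ϵ.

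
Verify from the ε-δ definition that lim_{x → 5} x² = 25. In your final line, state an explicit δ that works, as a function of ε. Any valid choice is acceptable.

Suppose ε > 0. We seek δ > 0 with 0 < |x − 5| < δ ⇒ |x² − 25| < ε.
Factor: x² − 25 = (x − 5)(x + 5), so |x² − 25| = |x − 5|·|x + 5|.
Impose δ ≤ 2 so that |x| < 7; then |x + 5| ≤ 12.
Hence |x² − 25| ≤ 12|x − 5|, which is < ε once |x − 5| < ε/12.
Take δ = min(2, ε/12). If 0 < |x − 5| < δ then both bounds hold and |x² − 25| ≤ 12|x − 5| < 12·(ε/12) = ε.

δ = min(2, ε/12)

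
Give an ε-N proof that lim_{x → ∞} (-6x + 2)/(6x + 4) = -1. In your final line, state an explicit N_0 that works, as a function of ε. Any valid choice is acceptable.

N_0 = 1/ε

Let ε > 0 be given. We seek N_0 > 0 such that x > N_0 implies |(-6x + 2)/(6x + 4) + 1| < ε.
(-6x + 2)/(6x + 4) + 1 = (6(-6x + 2) − (-6)(6x + 4)) / (6(6x + 4)) = 36/(6(6x + 4)).
For x > 0 we have 6x + 4 > 6x, so |(-6x + 2)/(6x + 4) + 1| = 36/(6(6x + 4)) < 36/(6·6x) = 1/x.
Thus |(-6x + 2)/(6x + 4) + 1| < ε whenever x > 1/ε.
Take N_0 = 1/ε. If x > N_0 then |(-6x + 2)/(6x + 4) + 1| < 1/x < ε.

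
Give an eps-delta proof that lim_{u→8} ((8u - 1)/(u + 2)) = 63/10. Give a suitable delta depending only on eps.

delta = min(5, (50/17)eps)

Suppose eps > 0. We want delta > 0 with 0 < |u − 8| < delta ⇒ |(8u - 1)/(u + 2) − (63/10)| < eps.
Combining over a common denominator, (8u - 1)/(u + 2) − (63/10) = [(8u - 1)·10 − 63·(u + 2)] / [10·(u + 2)] = 17(u − 8) / (10(u + 2)).
So |(8u - 1)/(u + 2) − (63/10)| = 17|u − 8| / (10·|u + 2|).
Require delta ≤ 5, so |u + 2| ≥ |10| − |u − 8| > 10 − 5 = 5.
Hence |(8u - 1)/(u + 2) − (63/10)| < 17|u − 8|/(10·5) = (17/50)|u − 8|, which is < eps once |u − 8| < (50/17)eps.
Take delta = min(5, (50/17)eps). Then 0 < |u − 8| < delta forces both bounds, so |(8u - 1)/(u + 2) − (63/10)| < eps.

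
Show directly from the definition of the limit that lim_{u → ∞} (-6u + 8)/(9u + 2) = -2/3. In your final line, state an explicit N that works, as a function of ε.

N = (28/27)/ε

Let ε > 0 be given. We seek N > 0 such that u > N implies |(-6u + 8)/(9u + 2) + 2/3| < ε.
(-6u + 8)/(9u + 2) + 2/3 = (9(-6u + 8) − (-6)(9u + 2)) / (9(9u + 2)) = 84/(9(9u + 2)).
For u > 0 we have 9u + 2 > 9u, so |(-6u + 8)/(9u + 2) + 2/3| = 84/(9(9u + 2)) < 84/(9·9u) = (28/27)/u.
Thus |(-6u + 8)/(9u + 2) + 2/3| < ε whenever u > (28/27)/ε.
Take N = (28/27)/ε. If u > N then |(-6u + 8)/(9u + 2) + 2/3| < (28/27)/u < ε.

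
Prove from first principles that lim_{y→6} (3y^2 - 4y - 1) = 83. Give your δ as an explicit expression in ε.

Let ε > 0. We want δ > 0 such that 0 < |y − 6| < δ implies |(3y^2 - 4y - 1) − 83| < ε.
(3y^2 - 4y - 1) − 83 = 3y^2 - 4y - 84 = (y − 6)(3y + 14).
So |(3y^2 - 4y - 1) − 83| = |y − 6|·|3y + 14|.
Require δ ≤ 1. Then |y − 6| < 1 gives |y| < 7, and by the triangle inequality |3y + 14| ≤ 3·7 + 14 = 35.
Hence |(3y^2 - 4y - 1) − 83| ≤ 35|y − 6| < ε provided |y − 6| < ε/35.
Choosing δ = min(1, ε/35) ensures both conditions, hence |(3y^2 - 4y - 1) − 83| < ε.

δ = min(1, ε/35)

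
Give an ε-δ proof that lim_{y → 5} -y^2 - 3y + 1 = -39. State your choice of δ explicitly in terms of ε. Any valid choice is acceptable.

δ = min(2, ε/15)

Let ε > 0 be given. We want δ > 0 such that 0 < |y − 5| < δ implies |(-y^2 - 3y + 1) + 39| < ε.
(-y^2 - 3y + 1) + 39 = -y^2 - 3y + 40 = (y − 5)(-y - 8).
So |(-y^2 - 3y + 1) + 39| = |y − 5|·|-y - 8|.
Assume first that |y − 5| < 2, so |y| < 7. Then |-y - 8| ≤ 7 + 8 = 15.
Hence |(-y^2 - 3y + 1) + 39| ≤ 15|y − 5| < ε provided |y − 5| < ε/15.
Choosing δ = min(2, ε/15) ensures both conditions, hence |(-y^2 - 3y + 1) + 39| < ε.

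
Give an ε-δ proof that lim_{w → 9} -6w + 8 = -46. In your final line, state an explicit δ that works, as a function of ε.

Fix ε > 0. We need δ > 0 so that 0 < |w − 9| < δ implies |(-6w + 8) + 46| < ε.
Since (-6w + 8) + 46 = -6(w − 9), we have |(-6w + 8) + 46| = 6|w − 9|.
So 6|w − 9| < ε exactly when |w − 9| < ε/6.
Choosing δ = ε/6 gives |(-6w + 8) + 46| = 6|w − 9| < ε whenever |w − 9| < δ.

δ = ε/6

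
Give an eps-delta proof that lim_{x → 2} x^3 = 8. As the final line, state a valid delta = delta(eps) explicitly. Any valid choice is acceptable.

delta = min(1, eps/19)

Let eps > 0 be given. We seek delta > 0 with 0 < |x − 2| < delta ⇒ |x^3 − 8| < eps.
Factor: x^3 − 8 = (x − 2)(x^2 + 2x + 4), so |x^3 − 8| = |x − 2|·|x^2 + 2x + 4|.
Impose delta ≤ 1 so that |x| < 3; then |x^2 + 2x + 4| ≤ 19.
Hence |x^3 − 8| ≤ 19|x − 2|, which is < eps once |x − 2| < eps/19.
Take delta = min(1, eps/19). If 0 < |x − 2| < delta then both bounds hold and |x^3 − 8| ≤ 19|x − 2| < 19·(eps/19) = eps.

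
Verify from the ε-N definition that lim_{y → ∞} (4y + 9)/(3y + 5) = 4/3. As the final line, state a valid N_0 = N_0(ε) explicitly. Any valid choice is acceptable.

Suppose ε > 0. We seek N_0 > 0 such that y > N_0 implies |(4y + 9)/(3y + 5) − (4/3)| < ε.
(4y + 9)/(3y + 5) − (4/3) = (3(4y + 9) − 4(3y + 5)) / (3(3y + 5)) = 7/(3(3y + 5)).
For y > 0 we have 3y + 5 > 3y, so |(4y + 9)/(3y + 5) − (4/3)| = 7/(3(3y + 5)) < 7/(3·3y) = (7/9)/y.
Thus |(4y + 9)/(3y + 5) − (4/3)| < ε whenever y > (7/9)/ε.
Take N_0 = (7/9)/ε. If y > N_0 then |(4y + 9)/(3y + 5) − (4/3)| < (7/9)/y < ε.

N_0 = (7/9)/ε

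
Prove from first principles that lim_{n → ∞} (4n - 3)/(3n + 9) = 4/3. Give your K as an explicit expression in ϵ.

Let ϵ > 0. For n ≥ 1, |(4n - 3)/(3n + 9) − (4/3)| = |-45|/(3(3n + 9)) = 45/(3(3n + 9)).
Since 3n + 9 ≥ 3n for n ≥ 1, this is ≤ 45/(3·3n) = 5/n.
So |(4n - 3)/(3n + 9) − (4/3)| < ϵ whenever n > 5/ϵ.
Take K = 5/ϵ. If n > K then |(4n - 3)/(3n + 9) − (4/3)| ≤ 5/n < ϵ.

K = 5/ϵ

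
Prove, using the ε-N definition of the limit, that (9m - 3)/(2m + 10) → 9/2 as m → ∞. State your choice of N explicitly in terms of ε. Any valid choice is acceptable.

Fix ε > 0. For m ≥ 1, |(9m - 3)/(2m + 10) − (9/2)| = |-96|/(2(2m + 10)) = 96/(2(2m + 10)).
Since 2m + 10 ≥ 2m for m ≥ 1, this is ≤ 96/(2·2m) = 24/m.
So |(9m - 3)/(2m + 10) − (9/2)| < ε whenever m > 24/ε.
Take N = 24/ε. If m > N then |(9m - 3)/(2m + 10) − (9/2)| ≤ 24/m < ε.

N = 24/ε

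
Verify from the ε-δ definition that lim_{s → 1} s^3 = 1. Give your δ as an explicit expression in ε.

Let ε > 0 be given. We seek δ > 0 with 0 < |s − 1| < δ ⇒ |s^3 − 1| < ε.
Factor: s^3 − 1 = (s − 1)(s^2 + s + 1), so |s^3 − 1| = |s − 1|·|s^2 + s + 1|.
Impose δ ≤ 1 so that |s| < 2; then |s^2 + s + 1| ≤ 7.
Hence |s^3 − 1| ≤ 7|s − 1|, which is < ε once |s − 1| < ε/7.
Take δ = min(1, ε/7). If 0 < |s − 1| < δ then both bounds hold and |s^3 − 1| ≤ 7|s − 1| < 7·(ε/7) = ε.

δ = min(1, ε/7)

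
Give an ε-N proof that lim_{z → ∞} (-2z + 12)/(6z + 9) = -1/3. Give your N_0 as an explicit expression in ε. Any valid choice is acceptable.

N_0 = (5/2)/ε

Let ε > 0 be given. We seek N_0 > 0 such that z > N_0 implies |(-2z + 12)/(6z + 9) + 1/3| < ε.
(-2z + 12)/(6z + 9) + 1/3 = (6(-2z + 12) − (-2)(6z + 9)) / (6(6z + 9)) = 90/(6(6z + 9)).
For z > 0 we have 6z + 9 > 6z, so |(-2z + 12)/(6z + 9) + 1/3| = 90/(6(6z + 9)) < 90/(6·6z) = (5/2)/z.
Thus |(-2z + 12)/(6z + 9) + 1/3| < ε whenever z > (5/2)/ε.
Take N_0 = (5/2)/ε. If z > N_0 then |(-2z + 12)/(6z + 9) + 1/3| < (5/2)/z < ε.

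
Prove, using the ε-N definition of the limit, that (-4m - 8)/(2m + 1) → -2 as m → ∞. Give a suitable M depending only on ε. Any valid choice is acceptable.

M = 3/ε

Suppose ε > 0. For m ≥ 1, |(-4m - 8)/(2m + 1) + 2| = |-12|/(2(2m + 1)) = 12/(2(2m + 1)).
Since 2m + 1 ≥ 2m for m ≥ 1, this is ≤ 12/(2·2m) = 3/m.
So |(-4m - 8)/(2m + 1) + 2| < ε whenever m > 3/ε.
Take M = 3/ε. If m > M then |(-4m - 8)/(2m + 1) + 2| ≤ 3/m < ε.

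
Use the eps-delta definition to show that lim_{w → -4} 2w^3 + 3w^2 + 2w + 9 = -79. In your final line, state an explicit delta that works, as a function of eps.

delta = min(1, eps/97)

Let eps > 0 be given. We want delta > 0 such that 0 < |w + 4| < delta implies |(2w^3 + 3w^2 + 2w + 9) + 79| < eps.
(2w^3 + 3w^2 + 2w + 9) + 79 = 2w^3 + 3w^2 + 2w + 88 = (w + 4)(2w^2 - 5w + 22).
So |(2w^3 + 3w^2 + 2w + 9) + 79| = |w + 4|·|2w^2 - 5w + 22|.
Assume first that |w + 4| < 1, so |w| < 5. Then |2w^2 - 5w + 22| ≤ 2·5^2 + 5·5 + 22 = 97.
Hence |(2w^3 + 3w^2 + 2w + 9) + 79| ≤ 97|w + 4| < eps provided |w + 4| < eps/97.
Take delta = min(1, eps/97). Then 0 < |w + 4| < delta gives both |w + 4| < 1 and |w + 4| < eps/97, so |(2w^3 + 3w^2 + 2w + 9) + 79| < eps.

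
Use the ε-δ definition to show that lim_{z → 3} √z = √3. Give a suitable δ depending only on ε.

δ = min(3, √3·ε)

Let ε > 0 be given. We want δ > 0 such that 0 < |z − 3| < δ implies |√z − √3| < ε.
Multiplying by the conjugate, |√z − √3| = |z − 3|/(√z + √3).
Restrict δ ≤ 3 so that |z − 3| < 3 forces z > 0, and then √z + √3 > √3.
Hence |√z − √3| < |z − 3|/√3, which is < ε once |z − 3| < √3·ε.
Take δ = min(3, √3·ε). If 0 < |z − 3| < δ then z > 0 and |√z − √3| < |z − 3|/√3 < ε.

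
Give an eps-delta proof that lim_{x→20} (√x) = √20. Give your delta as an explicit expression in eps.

Let eps > 0. We want delta > 0 such that 0 < |x − 20| < delta implies |√x − √20| < eps.
Rationalise: √x − √20 = (x − 20)/(√x + √20), so |√x − √20| = |x − 20|/(√x + √20).
Restrict delta ≤ 20 so that |x − 20| < 20 forces x > 0, and then √x + √20 > √20.
Hence |√x − √20| < |x − 20|/√20, which is < eps once |x − 20| < √20·eps.
Take delta = min(20, √20·eps). If 0 < |x − 20| < delta then x > 0 and |√x − √20| < |x − 20|/√20 < eps.

delta = min(20, √20·eps)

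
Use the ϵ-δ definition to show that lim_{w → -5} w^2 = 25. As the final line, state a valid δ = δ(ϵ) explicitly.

Let ϵ > 0. We seek δ > 0 with 0 < |w + 5| < δ ⇒ |w^2 − 25| < ϵ.
Factor: w^2 − 25 = (w + 5)(w - 5), so |w^2 − 25| = |w + 5|·|w - 5|.
Impose δ ≤ 1 so that |w| < 6; then |w - 5| ≤ 11.
Hence |w^2 − 25| ≤ 11|w + 5|, which is < ϵ once |w + 5| < ϵ/11.
Take δ = min(1, ϵ/11). If 0 < |w + 5| < δ then both bounds hold and |w^2 − 25| ≤ 11|w + 5| < 11·(ϵ/11) = ϵ.

δ = min(1, ϵ/11)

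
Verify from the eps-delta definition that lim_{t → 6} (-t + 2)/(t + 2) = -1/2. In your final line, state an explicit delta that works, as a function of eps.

delta = min(4, 8eps)

Let eps > 0. We want delta > 0 with 0 < |t − 6| < delta ⇒ |(-t + 2)/(t + 2) + 1/2| < eps.
Combining over a common denominator, (-t + 2)/(t + 2) + 1/2 = [(-t + 2)·8 − (-4)·(t + 2)] / [8·(t + 2)] = -4(t − 6) / (8(t + 2)).
So |(-t + 2)/(t + 2) + 1/2| = 4|t − 6| / (8·|t + 2|).
Require delta ≤ 4, so |t + 2| ≥ |8| − |t − 6| > 8 − 4 = 4.
Hence |(-t + 2)/(t + 2) + 1/2| < 4|t − 6|/(8·4) = (1/8)|t − 6|, which is < eps once |t − 6| < 8eps.
Take delta = min(4, 8eps). Then 0 < |t − 6| < delta forces both bounds, so |(-t + 2)/(t + 2) + 1/2| < eps.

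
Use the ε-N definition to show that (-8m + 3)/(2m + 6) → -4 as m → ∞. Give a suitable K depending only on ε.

K = (27/2)/ε

Suppose ε > 0. For m ≥ 1, |(-8m + 3)/(2m + 6) + 4| = |54|/(2(2m + 6)) = 54/(2(2m + 6)).
Since 2m + 6 ≥ 2m for m ≥ 1, this is ≤ 54/(2·2m) = (27/2)/m.
So |(-8m + 3)/(2m + 6) + 4| < ε whenever m > (27/2)/ε.
Take K = (27/2)/ε. If m > K then |(-8m + 3)/(2m + 6) + 4| ≤ (27/2)/m < ε.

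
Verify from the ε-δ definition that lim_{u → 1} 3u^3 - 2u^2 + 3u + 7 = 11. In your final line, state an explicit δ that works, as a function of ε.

Let ε > 0 be given. We want δ > 0 such that 0 < |u − 1| < δ implies |(3u^3 - 2u^2 + 3u + 7) − 11| < ε.
(3u^3 - 2u^2 + 3u + 7) − 11 = 3u^3 - 2u^2 + 3u - 4 = (u − 1)(3u^2 + u + 4).
So |(3u^3 - 2u^2 + 3u + 7) − 11| = |u − 1|·|3u^2 + u + 4|.
Assume first that |u − 1| < 1, so |u| < 2. Then |3u^2 + u + 4| ≤ 3·2^2 + 2 + 4 = 18.
Hence |(3u^3 - 2u^2 + 3u + 7) − 11| ≤ 18|u − 1| < ε provided |u − 1| < ε/18.
Choosing δ = min(1, ε/18) ensures both conditions, hence |(3u^3 - 2u^2 + 3u + 7) − 11| < ε.

δ = min(1, ε/18)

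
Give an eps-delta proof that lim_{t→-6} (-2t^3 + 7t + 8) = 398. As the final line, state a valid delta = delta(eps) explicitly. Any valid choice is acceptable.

delta = min(2, eps/289)

Fix eps > 0. We want delta > 0 such that 0 < |t + 6| < delta implies |(-2t^3 + 7t + 8) − 398| < eps.
(-2t^3 + 7t + 8) − 398 = -2t^3 + 7t - 390 = (t + 6)(-2t^2 + 12t - 65).
So |(-2t^3 + 7t + 8) − 398| = |t + 6|·|-2t^2 + 12t - 65|.
Assume first that |t + 6| < 2, so |t| < 8. Then |-2t^2 + 12t - 65| ≤ 2·8^2 + 12·8 + 65 = 289.
Hence |(-2t^3 + 7t + 8) − 398| ≤ 289|t + 6| < eps provided |t + 6| < eps/289.
Choosing delta = min(2, eps/289) ensures both conditions, hence |(-2t^3 + 7t + 8) − 398| < eps.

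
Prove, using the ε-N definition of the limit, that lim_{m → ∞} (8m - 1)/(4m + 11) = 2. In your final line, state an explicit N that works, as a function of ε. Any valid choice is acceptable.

N = (23/4)/ε

Let ε > 0. For m ≥ 1, |(8m - 1)/(4m + 11) − 2| = |-92|/(4(4m + 11)) = 92/(4(4m + 11)).
Since 4m + 11 ≥ 4m for m ≥ 1, this is ≤ 92/(4·4m) = (23/4)/m.
So |(8m - 1)/(4m + 11) − 2| < ε whenever m > (23/4)/ε.
Take N = (23/4)/ε. If m > N then |(8m - 1)/(4m + 11) − 2| ≤ (23/4)/m < ε.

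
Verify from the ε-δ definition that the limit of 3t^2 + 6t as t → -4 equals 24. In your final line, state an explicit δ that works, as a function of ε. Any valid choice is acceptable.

δ = min(1, ε/21)

Suppose ε > 0. We want δ > 0 such that 0 < |t + 4| < δ implies |(3t^2 + 6t) − 24| < ε.
(3t^2 + 6t) − 24 = 3t^2 + 6t - 24 = (t + 4)(3t - 6).
So |(3t^2 + 6t) − 24| = |t + 4|·|3t - 6|.
Require δ ≤ 1. Then |t + 4| < 1 gives |t| < 5, and by the triangle inequality |3t - 6| ≤ 3·5 + 6 = 21.
Hence |(3t^2 + 6t) − 24| ≤ 21|t + 4| < ε provided |t + 4| < ε/21.
Take δ = min(1, ε/21). Then 0 < |t + 4| < δ gives both |t + 4| < 1 and |t + 4| < ε/21, so |(3t^2 + 6t) − 24| < ε.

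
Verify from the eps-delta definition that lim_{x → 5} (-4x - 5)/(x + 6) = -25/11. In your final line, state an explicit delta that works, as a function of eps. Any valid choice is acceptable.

delta = min(11/2, (121/38)eps)

Suppose eps > 0. We want delta > 0 with 0 < |x − 5| < delta ⇒ |(-4x - 5)/(x + 6) + 25/11| < eps.
Combining over a common denominator, (-4x - 5)/(x + 6) + 25/11 = [(-4x - 5)·11 − (-25)·(x + 6)] / [11·(x + 6)] = -19(x − 5) / (11(x + 6)).
So |(-4x - 5)/(x + 6) + 25/11| = 19|x − 5| / (11·|x + 6|).
Restrict delta ≤ 11/2. Then |x − 5| < 11/2 gives |x + 6| = |(x − 5) + 11| ≥ 11 − 11/2 = 11/2.
Hence |(-4x - 5)/(x + 6) + 25/11| < 19|x − 5|/(11·(11/2)) = (38/121)|x − 5|, which is < eps once |x − 5| < (121/38)eps.
Take delta = min(11/2, (121/38)eps). Then 0 < |x − 5| < delta forces both bounds, so |(-4x - 5)/(x + 6) + 25/11| < eps.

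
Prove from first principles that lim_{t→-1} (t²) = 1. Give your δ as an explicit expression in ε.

Let ε > 0 be given. We seek δ > 0 with 0 < |t + 1| < δ ⇒ |t² − 1| < ε.
Factor: t² − 1 = (t + 1)(t - 1), so |t² − 1| = |t + 1|·|t - 1|.
Restrict δ ≤ 2. Then |t + 1| < 2 gives |t| < 3, so by the triangle inequality |t - 1| ≤ 3 + 1 = 4.
Hence |t² − 1| ≤ 4|t + 1|, which is < ε once |t + 1| < ε/4.
Take δ = min(2, ε/4). If 0 < |t + 1| < δ then both bounds hold and |t² − 1| ≤ 4|t + 1| < 4·(ε/4) = ε.

δ = min(2, ε/4)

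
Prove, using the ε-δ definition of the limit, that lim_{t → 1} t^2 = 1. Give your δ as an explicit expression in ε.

δ = min(1, ε/3)

Let ε > 0. We seek δ > 0 with 0 < |t − 1| < δ ⇒ |t^2 − 1| < ε.
Factor: t^2 − 1 = (t − 1)(t + 1), so |t^2 − 1| = |t − 1|·|t + 1|.
Restrict δ ≤ 1. Then |t − 1| < 1 gives |t| < 2, so by the triangle inequality |t + 1| ≤ 2 + 1 = 3.
Hence |t^2 − 1| ≤ 3|t − 1|, which is < ε once |t − 1| < ε/3.
Take δ = min(1, ε/3). If 0 < |t − 1| < δ then both bounds hold and |t^2 − 1| ≤ 3|t − 1| < 3·(ε/3) = ε.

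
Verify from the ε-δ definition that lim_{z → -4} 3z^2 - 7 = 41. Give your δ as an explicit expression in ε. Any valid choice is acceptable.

δ = min(1, ε/27)

Fix ε > 0. We want δ > 0 such that 0 < |z + 4| < δ implies |(3z^2 - 7) − 41| < ε.
(3z^2 - 7) − 41 = 3z^2 - 48 = (z + 4)(3z - 12).
So |(3z^2 - 7) − 41| = |z + 4|·|3z - 12|.
Assume first that |z + 4| < 1, so |z| < 5. Then |3z - 12| ≤ 3·5 + 12 = 27.
Hence |(3z^2 - 7) − 41| ≤ 27|z + 4| < ε provided |z + 4| < ε/27.
Choosing δ = min(1, ε/27) ensures both conditions, hence |(3z^2 - 7) − 41| < ε.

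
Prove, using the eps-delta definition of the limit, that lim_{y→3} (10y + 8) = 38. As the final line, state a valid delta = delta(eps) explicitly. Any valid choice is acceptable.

delta = eps/10

Let eps > 0. We need delta > 0 so that 0 < |y − 3| < delta implies |(10y + 8) − 38| < eps.
|(10y + 8) − 38| = |10y - 30| = 10|y − 3|.
Thus it suffices that |y − 3| < eps/10.
Take delta = eps/10. If 0 < |y − 3| < delta then |(10y + 8) − 38| = 10|y − 3| < 10·(eps/10) = eps.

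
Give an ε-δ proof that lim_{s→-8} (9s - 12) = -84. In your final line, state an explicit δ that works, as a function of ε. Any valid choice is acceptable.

Fix ε > 0. We need δ > 0 so that 0 < |s + 8| < δ implies |(9s - 12) + 84| < ε.
Since (9s - 12) + 84 = 9(s + 8), we have |(9s - 12) + 84| = 9|s + 8|.
So 9|s + 8| < ε exactly when |s + 8| < ε/9.
Choosing δ = ε/9 gives |(9s - 12) + 84| = 9|s + 8| < ε whenever |s + 8| < δ.

δ = ε/9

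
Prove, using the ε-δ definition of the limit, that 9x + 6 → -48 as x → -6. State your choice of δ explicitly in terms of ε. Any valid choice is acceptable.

δ = ε/9

Fix ε > 0. We need δ > 0 so that 0 < |x + 6| < δ implies |(9x + 6) + 48| < ε.
|(9x + 6) + 48| = |9x + 54| = 9|x + 6|.
Thus it suffices that |x + 6| < ε/9.
Take δ = ε/9. If 0 < |x + 6| < δ then |(9x + 6) + 48| = 9|x + 6| < 9·(ε/9) = ε.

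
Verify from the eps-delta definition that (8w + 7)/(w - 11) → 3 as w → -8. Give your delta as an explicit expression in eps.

Let eps > 0. We want delta > 0 with 0 < |w + 8| < delta ⇒ |(8w + 7)/(w - 11) − 3| < eps.
Combining over a common denominator, (8w + 7)/(w - 11) − 3 = [(8w + 7)·(-19) − (-57)·(w - 11)] / [(-19)·(w - 11)] = -95(w + 8) / ((-19)(w - 11)).
So |(8w + 7)/(w - 11) − 3| = 95|w + 8| / (19·|w − 11|).
Restrict delta ≤ 19/2. Then |w + 8| < 19/2 gives |w − 11| = |(w + 8) + (-19)| ≥ 19 − 19/2 = 19/2.
Hence |(8w + 7)/(w - 11) − 3| < 95|w + 8|/(19·(19/2)) = (10/19)|w + 8|, which is < eps once |w + 8| < (19/10)eps.
Take delta = min(19/2, (19/10)eps). Then 0 < |w + 8| < delta forces both bounds, so |(8w + 7)/(w - 11) − 3| < eps.

delta = min(19/2, (19/10)eps)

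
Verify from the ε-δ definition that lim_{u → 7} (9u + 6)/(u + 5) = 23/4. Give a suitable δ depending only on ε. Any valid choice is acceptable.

δ = min(6, (24/13)ε)

Let ε > 0 be given. We want δ > 0 with 0 < |u − 7| < δ ⇒ |(9u + 6)/(u + 5) − (23/4)| < ε.
Combining over a common denominator, (9u + 6)/(u + 5) − (23/4) = [(9u + 6)·12 − 69·(u + 5)] / [12·(u + 5)] = 39(u − 7) / (12(u + 5)).
So |(9u + 6)/(u + 5) − (23/4)| = 39|u − 7| / (12·|u + 5|).
Restrict δ ≤ 6. Then |u − 7| < 6 gives |u + 5| = |(u − 7) + 12| ≥ 12 − 6 = 6.
Hence |(9u + 6)/(u + 5) − (23/4)| < 39|u − 7|/(12·6) = (13/24)|u − 7|, which is < ε once |u − 7| < (24/13)ε.
Take δ = min(6, (24/13)ε). Then 0 < |u − 7| < δ forces both bounds, so |(9u + 6)/(u + 5) − (23/4)| < ε.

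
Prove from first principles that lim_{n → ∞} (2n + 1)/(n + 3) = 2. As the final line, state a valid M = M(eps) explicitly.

Fix eps > 0. For n ≥ 1, |(2n + 1)/(n + 3) − 2| = |-5|/((n + 3)) = 5/((n + 3)).
Since n + 3 ≥ n for n ≥ 1, this is ≤ 5/(n) = 5/n.
So |(2n + 1)/(n + 3) − 2| < eps whenever n > 5/eps.
Take M = 5/eps. If n > M then |(2n + 1)/(n + 3) − 2| ≤ 5/n < eps.

M = 5/eps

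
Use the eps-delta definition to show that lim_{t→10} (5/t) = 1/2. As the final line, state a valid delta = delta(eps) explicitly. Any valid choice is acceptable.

Suppose eps > 0. We seek delta > 0 such that 0 < |t − 10| < delta implies |5/t − (1/2)| < eps.
|5/t − (1/2)| = 5·|10 − t|/(10·|t|) = 5|t − 10|/(10|t|).
Require delta ≤ 5 so that |t| > 10 − 5 = 5, hence 10|t| > 50.
Then |5/t − (1/2)| < 5|t − 10|/50, which is < eps when |t − 10| < 10eps.
Take delta = min(5, 10eps). Then 0 < |t − 10| < delta gives both |t − 10| < 5 and |t − 10| < 10eps, so |5/t − (1/2)| < eps.

delta = min(5, 10eps)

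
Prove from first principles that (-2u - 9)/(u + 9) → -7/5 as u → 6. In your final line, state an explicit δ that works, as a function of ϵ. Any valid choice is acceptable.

Let ϵ > 0. We want δ > 0 with 0 < |u − 6| < δ ⇒ |(-2u - 9)/(u + 9) + 7/5| < ϵ.
Combining over a common denominator, (-2u - 9)/(u + 9) + 7/5 = [(-2u - 9)·15 − (-21)·(u + 9)] / [15·(u + 9)] = -9(u − 6) / (15(u + 9)).
So |(-2u - 9)/(u + 9) + 7/5| = 9|u − 6| / (15·|u + 9|).
Require δ ≤ 15/2, so |u + 9| ≥ |15| − |u − 6| > 15 − 15/2 = 15/2.
Hence |(-2u - 9)/(u + 9) + 7/5| < 9|u − 6|/(15·(15/2)) = (2/25)|u − 6|, which is < ϵ once |u − 6| < (25/2)ϵ.
Take δ = min(15/2, (25/2)ϵ). Then 0 < |u − 6| < δ forces both bounds, so |(-2u - 9)/(u + 9) + 7/5| < ϵ.

δ = min(15/2, (25/2)ϵ)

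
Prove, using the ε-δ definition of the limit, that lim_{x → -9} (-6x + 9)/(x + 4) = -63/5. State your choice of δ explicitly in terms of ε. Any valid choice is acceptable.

δ = min(5/2, (25/66)ε)

Let ε > 0. We want δ > 0 with 0 < |x + 9| < δ ⇒ |(-6x + 9)/(x + 4) + 63/5| < ε.
Combining over a common denominator, (-6x + 9)/(x + 4) + 63/5 = [(-6x + 9)·(-5) − 63·(x + 4)] / [(-5)·(x + 4)] = -33(x + 9) / ((-5)(x + 4)).
So |(-6x + 9)/(x + 4) + 63/5| = 33|x + 9| / (5·|x + 4|).
Restrict δ ≤ 5/2. Then |x + 9| < 5/2 gives |x + 4| = |(x + 9) + (-5)| ≥ 5 − 5/2 = 5/2.
Hence |(-6x + 9)/(x + 4) + 63/5| < 33|x + 9|/(5·(5/2)) = (66/25)|x + 9|, which is < ε once |x + 9| < (25/66)ε.
Take δ = min(5/2, (25/66)ε). Then 0 < |x + 9| < δ forces both bounds, so |(-6x + 9)/(x + 4) + 63/5| < ε.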